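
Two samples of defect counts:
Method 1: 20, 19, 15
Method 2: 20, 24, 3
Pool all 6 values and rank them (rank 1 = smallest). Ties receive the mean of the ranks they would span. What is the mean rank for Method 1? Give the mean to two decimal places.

3.17

Sorted (ascending): 3, 15, 19, 20, 20, 24
The 2 values of 20 occupy positions 4–5 → average rank (4+5)/2 = 4.5.
Method 1 values → pooled ranks: 20→4.5, 19→3, 15→2
Mean rank = (4.5 + 3 + 2) / 3 = 3.17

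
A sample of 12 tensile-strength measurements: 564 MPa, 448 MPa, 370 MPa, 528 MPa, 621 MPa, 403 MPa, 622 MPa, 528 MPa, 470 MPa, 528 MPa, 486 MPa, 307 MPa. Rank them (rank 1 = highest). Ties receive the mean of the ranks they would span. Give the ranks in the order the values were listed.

3, 9, 11, 5, 2, 10, 1, 5, 8, 5, 7, 12

Sorted (descending): 622, 621, 564, 528, 528, 528, 486, 470, 448, 403, 370, 307
The 3 values of 528 occupy positions 4–6 → average rank 5.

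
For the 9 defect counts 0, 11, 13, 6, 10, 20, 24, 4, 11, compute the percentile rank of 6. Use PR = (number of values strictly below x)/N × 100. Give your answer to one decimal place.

22.2

N = 9.
Strictly below 6: 2. Equal to 6: 1.
PR = 2/9 × 100 = 22.2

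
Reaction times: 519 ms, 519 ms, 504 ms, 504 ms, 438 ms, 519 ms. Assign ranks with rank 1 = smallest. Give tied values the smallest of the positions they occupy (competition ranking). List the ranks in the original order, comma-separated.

Sorted (ascending): 438, 504, 504, 519, 519, 519
The 2 values of 504 occupy positions 2–3 → each gets rank 2.
The 3 values of 519 occupy positions 4–6 → each gets rank 4.

4, 4, 2, 2, 1, 4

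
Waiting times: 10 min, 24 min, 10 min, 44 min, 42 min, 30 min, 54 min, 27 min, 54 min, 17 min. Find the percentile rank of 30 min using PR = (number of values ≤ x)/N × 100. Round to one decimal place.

N = 10.
Strictly below 30: 5. Equal to 30: 1.
PR = 6/10 × 100 = 60.0

60.0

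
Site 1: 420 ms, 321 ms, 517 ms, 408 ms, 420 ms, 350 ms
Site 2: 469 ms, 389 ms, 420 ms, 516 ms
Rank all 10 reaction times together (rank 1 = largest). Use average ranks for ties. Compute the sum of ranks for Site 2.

18

Sorted (descending): 517, 516, 469, 420, 420, 420, 408, 389, 350, 321
The 3 values of 420 occupy positions 4–6 → average rank 5.
Site 2 values → pooled ranks: 469→3, 389→8, 420→5, 516→2
Rank sum = 3 + 8 + 5 + 2 = 18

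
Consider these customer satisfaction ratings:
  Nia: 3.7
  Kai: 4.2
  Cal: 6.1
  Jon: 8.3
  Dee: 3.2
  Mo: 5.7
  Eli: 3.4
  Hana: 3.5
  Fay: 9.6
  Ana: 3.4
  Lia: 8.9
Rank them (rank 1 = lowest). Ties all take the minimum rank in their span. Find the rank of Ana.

2

Sorted (ascending): 3.2, 3.4, 3.4, 3.5, 3.7, 4.2, 5.7, 6.1, 8.3, 8.9, 9.6
The 2 values of 3.4 occupy positions 2–3 → each gets rank 2.
Ana has value 3.4 → rank 2.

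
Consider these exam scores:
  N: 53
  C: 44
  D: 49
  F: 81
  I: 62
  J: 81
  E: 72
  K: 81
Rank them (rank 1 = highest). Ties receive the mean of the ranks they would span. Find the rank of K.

Sorted (descending): 81, 81, 81, 72, 62, 53, 49, 44
The 3 values of 81 occupy positions 1–3 → average rank 2.
K has value 81 → rank 2.

2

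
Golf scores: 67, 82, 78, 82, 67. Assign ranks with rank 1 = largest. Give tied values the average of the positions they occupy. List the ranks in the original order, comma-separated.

Sorted (descending): 82, 82, 78, 67, 67
The 2 values of 82 occupy positions 1–2 → average rank (1+2)/2 = 1.5.
The 2 values of 67 occupy positions 4–5 → average rank (4+5)/2 = 4.5.

4.5, 1.5, 3, 1.5, 4.5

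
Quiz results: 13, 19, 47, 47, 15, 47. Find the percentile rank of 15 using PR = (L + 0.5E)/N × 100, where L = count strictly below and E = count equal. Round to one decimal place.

25.0

N = 6.
Strictly below 15: 1. Equal to 15: 1.
PR = (1 + 0.5·1)/6 × 100 = 25.0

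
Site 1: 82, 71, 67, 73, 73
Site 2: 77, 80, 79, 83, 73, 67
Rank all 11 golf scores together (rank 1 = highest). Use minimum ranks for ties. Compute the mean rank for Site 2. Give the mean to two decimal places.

Sorted (descending): 83, 82, 80, 79, 77, 73, 73, 73, 71, 67, 67
The 3 values of 73 occupy positions 6–8 → each gets rank 6.
The 2 values of 67 occupy positions 10–11 → each gets rank 10.
Site 2 values → pooled ranks: 77→5, 80→3, 79→4, 83→1, 73→6, 67→10
Mean rank = (5 + 3 + 4 + 1 + 6 + 10) / 6 = 4.83

4.83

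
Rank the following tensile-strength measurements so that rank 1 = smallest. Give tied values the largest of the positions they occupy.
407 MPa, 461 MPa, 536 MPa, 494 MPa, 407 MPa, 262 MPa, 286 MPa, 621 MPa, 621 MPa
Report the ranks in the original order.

Sorted (ascending): 262, 286, 407, 407, 461, 494, 536, 621, 621
The 2 values of 407 occupy positions 3–4 → each gets rank 4.
The 2 values of 621 occupy positions 8–9 → each gets rank 9.

4, 5, 7, 6, 4, 1, 2, 9, 9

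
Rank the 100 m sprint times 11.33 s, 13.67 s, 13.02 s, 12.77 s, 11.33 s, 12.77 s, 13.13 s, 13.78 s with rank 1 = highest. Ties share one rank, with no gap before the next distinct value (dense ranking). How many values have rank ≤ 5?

Sorted (descending): 13.78, 13.67, 13.13, 13.02, 12.77, 12.77, 11.33, 11.33
The 2 values of 12.77 share dense rank 5.
The 2 values of 11.33 share dense rank 6.
Remaining distinct values take the next consecutive integers.
Ranks ≤ 5: {1, 2, 3, 4, 5, 5} → 6 values.

6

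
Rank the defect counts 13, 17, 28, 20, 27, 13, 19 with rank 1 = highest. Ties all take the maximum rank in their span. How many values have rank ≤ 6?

5

Sorted (descending): 28, 27, 20, 19, 17, 13, 13
The 2 values of 13 occupy positions 6–7 → each gets rank 7.
Ranks ≤ 6: {1, 2, 3, 4, 5} → 5 values.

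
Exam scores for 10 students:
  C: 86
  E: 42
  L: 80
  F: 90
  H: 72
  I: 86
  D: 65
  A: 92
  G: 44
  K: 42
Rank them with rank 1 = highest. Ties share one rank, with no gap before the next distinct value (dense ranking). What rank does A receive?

1

Sorted (descending): 92, 90, 86, 86, 80, 72, 65, 44, 42, 42
The 2 values of 86 share dense rank 3.
The 2 values of 42 share dense rank 8.
Remaining distinct values take the next consecutive integers.
A has value 92 → rank 1.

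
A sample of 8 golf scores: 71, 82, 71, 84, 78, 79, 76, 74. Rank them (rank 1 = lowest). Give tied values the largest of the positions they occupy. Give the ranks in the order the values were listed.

2, 7, 2, 8, 5, 6, 4, 3

Sorted (ascending): 71, 71, 74, 76, 78, 79, 82, 84
The 2 values of 71 occupy positions 1–2 → each gets rank 2.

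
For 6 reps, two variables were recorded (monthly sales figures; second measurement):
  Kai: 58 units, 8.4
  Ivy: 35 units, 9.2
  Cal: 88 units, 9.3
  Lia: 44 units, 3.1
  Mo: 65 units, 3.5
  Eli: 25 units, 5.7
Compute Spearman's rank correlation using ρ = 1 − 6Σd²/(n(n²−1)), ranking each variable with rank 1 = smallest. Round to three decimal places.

Ranks of variable 1: 4, 2, 6, 3, 5, 1
Ranks of variable 2: 4, 5, 6, 1, 2, 3
d = r₁ − r₂: 0, -3, 0, 2, 3, -2
d²: 0, 9, 0, 4, 9, 4; Σd² = 26
ρ = 1 − 6·26/(6·35) = 1 − 156/210 = 0.257

0.257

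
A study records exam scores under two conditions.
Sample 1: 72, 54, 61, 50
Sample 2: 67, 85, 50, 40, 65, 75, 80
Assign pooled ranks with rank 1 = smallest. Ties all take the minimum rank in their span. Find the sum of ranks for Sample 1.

Sorted (ascending): 40, 50, 50, 54, 61, 65, 67, 72, 75, 80, 85
The 2 values of 50 occupy positions 2–3 → each gets rank 2.
Sample 1 values → pooled ranks: 72→8, 54→4, 61→5, 50→2
Rank sum = 8 + 4 + 5 + 2 = 19

19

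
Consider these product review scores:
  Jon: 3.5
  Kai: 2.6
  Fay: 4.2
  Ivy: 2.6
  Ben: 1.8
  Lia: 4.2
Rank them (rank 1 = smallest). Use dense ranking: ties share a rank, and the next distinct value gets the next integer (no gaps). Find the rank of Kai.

Sorted (ascending): 1.8, 2.6, 2.6, 3.5, 4.2, 4.2
The 2 values of 2.6 share dense rank 2.
The 2 values of 4.2 share dense rank 4.
Remaining distinct values take the next consecutive integers.
Kai has value 2.6 → rank 2.

2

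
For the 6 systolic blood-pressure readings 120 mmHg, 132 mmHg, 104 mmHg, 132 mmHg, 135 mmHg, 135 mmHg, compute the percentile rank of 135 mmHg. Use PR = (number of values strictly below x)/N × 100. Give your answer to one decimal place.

66.7

N = 6.
Strictly below 135: 4. Equal to 135: 2.
PR = 4/6 × 100 = 66.7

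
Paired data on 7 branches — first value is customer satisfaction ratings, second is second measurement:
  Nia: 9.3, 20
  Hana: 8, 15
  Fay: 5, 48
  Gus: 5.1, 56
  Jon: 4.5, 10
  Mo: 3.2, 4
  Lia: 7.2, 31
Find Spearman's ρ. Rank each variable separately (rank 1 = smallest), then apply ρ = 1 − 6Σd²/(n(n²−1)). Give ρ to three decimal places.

Ranks of variable 1: 7, 6, 3, 4, 2, 1, 5
Ranks of variable 2: 4, 3, 6, 7, 2, 1, 5
d = r₁ − r₂: 3, 3, -3, -3, 0, 0, 0
d²: 9, 9, 9, 9, 0, 0, 0; Σd² = 36
ρ = 1 − 6·36/(7·48) = 1 − 216/336 = 0.357

0.357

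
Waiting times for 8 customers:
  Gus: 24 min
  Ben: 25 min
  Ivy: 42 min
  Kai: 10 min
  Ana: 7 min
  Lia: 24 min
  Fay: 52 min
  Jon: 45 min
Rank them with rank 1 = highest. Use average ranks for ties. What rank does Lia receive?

Sorted (descending): 52, 45, 42, 25, 24, 24, 10, 7
The 2 values of 24 occupy positions 5–6 → average rank (5+6)/2 = 5.5.
Lia has value 24 min → rank 5.5.

5.5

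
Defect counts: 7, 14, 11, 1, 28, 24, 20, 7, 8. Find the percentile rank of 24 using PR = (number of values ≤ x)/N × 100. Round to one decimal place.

88.9

N = 9.
Strictly below 24: 7. Equal to 24: 1.
PR = 8/9 × 100 = 88.9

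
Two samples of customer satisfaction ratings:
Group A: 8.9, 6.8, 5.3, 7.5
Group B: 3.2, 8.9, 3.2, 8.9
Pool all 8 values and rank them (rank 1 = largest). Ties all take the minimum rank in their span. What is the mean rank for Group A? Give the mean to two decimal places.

Sorted (descending): 8.9, 8.9, 8.9, 7.5, 6.8, 5.3, 3.2, 3.2
The 3 values of 8.9 occupy positions 1–3 → each gets rank 1.
The 2 values of 3.2 occupy positions 7–8 → each gets rank 7.
Group A values → pooled ranks: 8.9→1, 6.8→5, 5.3→6, 7.5→4
Mean rank = (1 + 5 + 6 + 4) / 4 = 4.00

4.00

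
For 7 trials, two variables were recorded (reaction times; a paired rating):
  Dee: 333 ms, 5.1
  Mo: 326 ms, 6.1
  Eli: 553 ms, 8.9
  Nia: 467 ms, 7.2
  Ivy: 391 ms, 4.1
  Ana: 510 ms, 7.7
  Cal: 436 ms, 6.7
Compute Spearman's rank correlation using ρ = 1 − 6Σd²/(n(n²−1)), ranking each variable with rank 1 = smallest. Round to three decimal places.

0.857

Ranks of variable 1: 2, 1, 7, 5, 3, 6, 4
Ranks of variable 2: 2, 3, 7, 5, 1, 6, 4
d = r₁ − r₂: 0, -2, 0, 0, 2, 0, 0
d²: 0, 4, 0, 0, 4, 0, 0; Σd² = 8
ρ = 1 − 6·8/(7·48) = 1 − 48/336 = 0.857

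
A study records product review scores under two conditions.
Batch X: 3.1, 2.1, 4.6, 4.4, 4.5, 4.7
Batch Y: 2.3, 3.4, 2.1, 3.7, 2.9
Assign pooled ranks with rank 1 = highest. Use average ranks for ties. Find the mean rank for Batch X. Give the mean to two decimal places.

4.58

Sorted (descending): 4.7, 4.6, 4.5, 4.4, 3.7, 3.4, 3.1, 2.9, 2.3, 2.1, 2.1
The 2 values of 2.1 occupy positions 10–11 → average rank (10+11)/2 = 10.5.
Batch X values → pooled ranks: 3.1→7, 2.1→10.5, 4.6→2, 4.4→4, 4.5→3, 4.7→1
Mean rank = (7 + 10.5 + 2 + 4 + 3 + 1) / 6 = 4.58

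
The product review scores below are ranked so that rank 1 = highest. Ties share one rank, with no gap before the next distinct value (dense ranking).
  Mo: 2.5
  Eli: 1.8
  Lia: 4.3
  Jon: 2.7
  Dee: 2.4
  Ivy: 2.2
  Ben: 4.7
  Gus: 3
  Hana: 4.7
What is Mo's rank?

5

Sorted (descending): 4.7, 4.7, 4.3, 3, 2.7, 2.5, 2.4, 2.2, 1.8
The 2 values of 4.7 share dense rank 1.
Remaining distinct values take the next consecutive integers.
Mo has value 2.5 → rank 5.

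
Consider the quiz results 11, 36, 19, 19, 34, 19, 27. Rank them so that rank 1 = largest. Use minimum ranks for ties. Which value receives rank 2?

34

Sorted (descending): 36, 34, 27, 19, 19, 19, 11
The 3 values of 19 occupy positions 4–6 → each gets rank 4.
Rank 2 → value 34.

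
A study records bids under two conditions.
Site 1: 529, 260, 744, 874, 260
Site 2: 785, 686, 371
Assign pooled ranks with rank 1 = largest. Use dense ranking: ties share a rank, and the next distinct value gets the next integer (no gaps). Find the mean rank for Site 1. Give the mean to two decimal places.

Sorted (descending): 874, 785, 744, 686, 529, 371, 260, 260
The 2 values of 260 share dense rank 7.
Remaining distinct values take the next consecutive integers.
Site 1 values → pooled ranks: 529→5, 260→7, 744→3, 874→1, 260→7
Mean rank = (5 + 7 + 3 + 1 + 7) / 5 = 4.60

4.60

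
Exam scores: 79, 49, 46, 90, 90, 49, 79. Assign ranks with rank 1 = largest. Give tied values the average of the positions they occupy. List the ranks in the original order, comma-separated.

Sorted (descending): 90, 90, 79, 79, 49, 49, 46
The 2 values of 90 occupy positions 1–2 → average rank (1+2)/2 = 1.5.
The 2 values of 79 occupy positions 3–4 → average rank (3+4)/2 = 3.5.
The 2 values of 49 occupy positions 5–6 → average rank (5+6)/2 = 5.5.

3.5, 5.5, 7, 1.5, 1.5, 5.5, 3.5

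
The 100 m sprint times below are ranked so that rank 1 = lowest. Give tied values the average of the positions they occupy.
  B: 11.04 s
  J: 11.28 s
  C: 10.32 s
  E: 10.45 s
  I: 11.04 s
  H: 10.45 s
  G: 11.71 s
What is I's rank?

4.5

Sorted (ascending): 10.32, 10.45, 10.45, 11.04, 11.04, 11.28, 11.71
The 2 values of 10.45 occupy positions 2–3 → average rank (2+3)/2 = 2.5.
The 2 values of 11.04 occupy positions 4–5 → average rank (4+5)/2 = 4.5.
I has value 11.04 s → rank 4.5.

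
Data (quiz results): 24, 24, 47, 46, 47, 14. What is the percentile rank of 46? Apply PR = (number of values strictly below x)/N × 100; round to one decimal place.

50.0

N = 6.
Strictly below 46: 3. Equal to 46: 1.
PR = 3/6 × 100 = 50.0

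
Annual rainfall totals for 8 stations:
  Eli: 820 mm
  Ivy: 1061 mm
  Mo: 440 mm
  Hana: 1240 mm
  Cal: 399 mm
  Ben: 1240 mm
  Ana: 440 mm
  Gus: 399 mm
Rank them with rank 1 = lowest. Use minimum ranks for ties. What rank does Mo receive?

Sorted (ascending): 399, 399, 440, 440, 820, 1061, 1240, 1240
The 2 values of 399 occupy positions 1–2 → each gets rank 1.
The 2 values of 440 occupy positions 3–4 → each gets rank 3.
The 2 values of 1240 occupy positions 7–8 → each gets rank 7.
Mo has value 440 mm → rank 3.

3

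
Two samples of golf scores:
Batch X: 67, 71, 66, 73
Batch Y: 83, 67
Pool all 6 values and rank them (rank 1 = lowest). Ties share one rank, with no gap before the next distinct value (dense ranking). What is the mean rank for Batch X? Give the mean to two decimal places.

Sorted (ascending): 66, 67, 67, 71, 73, 83
The 2 values of 67 share dense rank 2.
Remaining distinct values take the next consecutive integers.
Batch X values → pooled ranks: 67→2, 71→3, 66→1, 73→4
Mean rank = (2 + 3 + 1 + 4) / 4 = 2.50

2.50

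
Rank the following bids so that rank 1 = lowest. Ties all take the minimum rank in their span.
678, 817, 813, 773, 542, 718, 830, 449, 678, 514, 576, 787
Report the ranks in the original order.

Sorted (ascending): 449, 514, 542, 576, 678, 678, 718, 773, 787, 813, 817, 830
The 2 values of 678 occupy positions 5–6 → each gets rank 5.

5, 11, 10, 8, 3, 7, 12, 1, 5, 2, 4, 9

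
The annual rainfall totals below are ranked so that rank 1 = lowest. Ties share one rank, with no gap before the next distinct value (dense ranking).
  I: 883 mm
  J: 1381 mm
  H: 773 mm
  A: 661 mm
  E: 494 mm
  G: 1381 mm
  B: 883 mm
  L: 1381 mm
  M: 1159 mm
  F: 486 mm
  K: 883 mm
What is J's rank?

Sorted (ascending): 486, 494, 661, 773, 883, 883, 883, 1159, 1381, 1381, 1381
The 3 values of 883 share dense rank 5.
The 3 values of 1381 share dense rank 7.
Remaining distinct values take the next consecutive integers.
J has value 1381 mm → rank 7.

7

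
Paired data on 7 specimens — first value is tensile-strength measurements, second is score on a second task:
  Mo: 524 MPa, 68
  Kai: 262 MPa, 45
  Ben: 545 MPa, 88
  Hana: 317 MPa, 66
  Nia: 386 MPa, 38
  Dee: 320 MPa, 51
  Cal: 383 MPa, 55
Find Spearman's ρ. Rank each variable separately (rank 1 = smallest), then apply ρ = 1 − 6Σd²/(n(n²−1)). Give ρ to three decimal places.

Ranks of variable 1: 6, 1, 7, 2, 5, 3, 4
Ranks of variable 2: 6, 2, 7, 5, 1, 3, 4
d = r₁ − r₂: 0, -1, 0, -3, 4, 0, 0
d²: 0, 1, 0, 9, 16, 0, 0; Σd² = 26
ρ = 1 − 6·26/(7·48) = 1 − 156/336 = 0.536

0.536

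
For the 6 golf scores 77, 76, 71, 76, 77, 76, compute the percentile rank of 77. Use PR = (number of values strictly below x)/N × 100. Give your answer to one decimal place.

66.7

N = 6.
Strictly below 77: 4. Equal to 77: 2.
PR = 4/6 × 100 = 66.7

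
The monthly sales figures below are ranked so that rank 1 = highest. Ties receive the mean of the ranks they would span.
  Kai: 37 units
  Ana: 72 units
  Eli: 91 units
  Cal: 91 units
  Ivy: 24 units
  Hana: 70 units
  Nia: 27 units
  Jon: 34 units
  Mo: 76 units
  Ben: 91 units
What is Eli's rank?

Sorted (descending): 91, 91, 91, 76, 72, 70, 37, 34, 27, 24
The 3 values of 91 occupy positions 1–3 → average rank 2.
Eli has value 91 units → rank 2.

2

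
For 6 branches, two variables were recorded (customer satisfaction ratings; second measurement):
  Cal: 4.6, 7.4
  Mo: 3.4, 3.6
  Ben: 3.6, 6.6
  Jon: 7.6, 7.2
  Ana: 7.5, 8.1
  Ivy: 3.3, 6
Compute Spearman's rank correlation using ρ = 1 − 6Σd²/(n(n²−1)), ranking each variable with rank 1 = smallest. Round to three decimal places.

0.771

Ranks of variable 1: 4, 2, 3, 6, 5, 1
Ranks of variable 2: 5, 1, 3, 4, 6, 2
d = r₁ − r₂: -1, 1, 0, 2, -1, -1
d²: 1, 1, 0, 4, 1, 1; Σd² = 8
ρ = 1 − 6·8/(6·35) = 1 − 48/210 = 0.771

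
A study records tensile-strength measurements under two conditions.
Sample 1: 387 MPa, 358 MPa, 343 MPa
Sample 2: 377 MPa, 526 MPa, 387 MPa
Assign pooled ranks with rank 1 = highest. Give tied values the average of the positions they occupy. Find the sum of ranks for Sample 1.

Sorted (descending): 526, 387, 387, 377, 358, 343
The 2 values of 387 occupy positions 2–3 → average rank (2+3)/2 = 2.5.
Sample 1 values → pooled ranks: 387→2.5, 358→5, 343→6
Rank sum = 2.5 + 5 + 6 = 13.5

13.5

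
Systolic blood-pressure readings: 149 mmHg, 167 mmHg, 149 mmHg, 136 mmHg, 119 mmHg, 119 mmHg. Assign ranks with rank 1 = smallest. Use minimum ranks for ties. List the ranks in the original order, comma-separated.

Sorted (ascending): 119, 119, 136, 149, 149, 167
The 2 values of 119 occupy positions 1–2 → each gets rank 1.
The 2 values of 149 occupy positions 4–5 → each gets rank 4.

4, 6, 4, 3, 1, 1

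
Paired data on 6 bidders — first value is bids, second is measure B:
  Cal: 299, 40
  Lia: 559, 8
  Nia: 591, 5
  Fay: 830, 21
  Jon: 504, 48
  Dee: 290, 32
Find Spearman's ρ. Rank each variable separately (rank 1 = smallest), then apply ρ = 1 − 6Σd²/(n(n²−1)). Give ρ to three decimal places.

Ranks of variable 1: 2, 4, 5, 6, 3, 1
Ranks of variable 2: 5, 2, 1, 3, 6, 4
d = r₁ − r₂: -3, 2, 4, 3, -3, -3
d²: 9, 4, 16, 9, 9, 9; Σd² = 56
ρ = 1 − 6·56/(6·35) = 1 − 336/210 = -0.600

-0.600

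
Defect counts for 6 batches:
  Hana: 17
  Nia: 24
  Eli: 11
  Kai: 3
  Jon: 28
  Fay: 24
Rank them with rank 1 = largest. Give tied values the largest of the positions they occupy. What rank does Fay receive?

Sorted (descending): 28, 24, 24, 17, 11, 3
The 2 values of 24 occupy positions 2–3 → each gets rank 3.
Fay has value 24 → rank 3.

3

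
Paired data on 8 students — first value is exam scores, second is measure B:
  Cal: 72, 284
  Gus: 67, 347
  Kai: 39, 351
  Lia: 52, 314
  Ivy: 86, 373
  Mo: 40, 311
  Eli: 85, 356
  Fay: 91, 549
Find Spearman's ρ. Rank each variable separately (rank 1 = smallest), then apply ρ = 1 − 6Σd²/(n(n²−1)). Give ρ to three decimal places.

Ranks of variable 1: 5, 4, 1, 3, 7, 2, 6, 8
Ranks of variable 2: 1, 4, 5, 3, 7, 2, 6, 8
d = r₁ − r₂: 4, 0, -4, 0, 0, 0, 0, 0
d²: 16, 0, 16, 0, 0, 0, 0, 0; Σd² = 32
ρ = 1 − 6·32/(8·63) = 1 − 192/504 = 0.619

0.619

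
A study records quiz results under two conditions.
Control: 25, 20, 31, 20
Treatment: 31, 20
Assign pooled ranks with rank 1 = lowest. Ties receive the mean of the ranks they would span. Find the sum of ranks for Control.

Sorted (ascending): 20, 20, 20, 25, 31, 31
The 3 values of 20 occupy positions 1–3 → average rank 2.
The 2 values of 31 occupy positions 5–6 → average rank (5+6)/2 = 5.5.
Control values → pooled ranks: 25→4, 20→2, 31→5.5, 20→2
Rank sum = 4 + 2 + 5.5 + 2 = 13.5

13.5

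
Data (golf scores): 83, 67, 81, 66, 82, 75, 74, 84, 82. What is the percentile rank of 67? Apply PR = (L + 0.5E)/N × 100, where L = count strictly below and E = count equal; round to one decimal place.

N = 9.
Strictly below 67: 1. Equal to 67: 1.
PR = (1 + 0.5·1)/9 × 100 = 16.7

16.7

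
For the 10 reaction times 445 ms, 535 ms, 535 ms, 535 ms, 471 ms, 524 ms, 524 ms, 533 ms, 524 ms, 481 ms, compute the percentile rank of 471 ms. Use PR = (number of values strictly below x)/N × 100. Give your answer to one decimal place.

N = 10.
Strictly below 471: 1. Equal to 471: 1.
PR = 1/10 × 100 = 10.0

10.0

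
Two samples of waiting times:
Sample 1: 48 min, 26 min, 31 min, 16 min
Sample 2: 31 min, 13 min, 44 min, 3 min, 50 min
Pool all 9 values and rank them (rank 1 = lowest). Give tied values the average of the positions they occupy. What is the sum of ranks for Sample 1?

Sorted (ascending): 3, 13, 16, 26, 31, 31, 44, 48, 50
The 2 values of 31 occupy positions 5–6 → average rank (5+6)/2 = 5.5.
Sample 1 values → pooled ranks: 48→8, 26→4, 31→5.5, 16→3
Rank sum = 8 + 4 + 5.5 + 3 = 20.5

20.5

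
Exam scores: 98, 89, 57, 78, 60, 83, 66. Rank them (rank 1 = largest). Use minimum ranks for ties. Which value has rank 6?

Sorted (descending): 98, 89, 83, 78, 66, 60, 57
No ties — each value takes its position as its rank.
Rank 6 → value 60.

60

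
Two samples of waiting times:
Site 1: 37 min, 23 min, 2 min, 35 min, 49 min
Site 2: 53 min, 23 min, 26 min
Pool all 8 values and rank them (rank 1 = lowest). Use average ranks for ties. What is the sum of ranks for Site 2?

14.5

Sorted (ascending): 2, 23, 23, 26, 35, 37, 49, 53
The 2 values of 23 occupy positions 2–3 → average rank (2+3)/2 = 2.5.
Site 2 values → pooled ranks: 53→8, 23→2.5, 26→4
Rank sum = 8 + 2.5 + 4 = 14.5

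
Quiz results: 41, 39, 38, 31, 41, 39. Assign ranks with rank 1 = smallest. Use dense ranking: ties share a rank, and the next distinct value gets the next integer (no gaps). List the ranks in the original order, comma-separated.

Sorted (ascending): 31, 38, 39, 39, 41, 41
The 2 values of 39 share dense rank 3.
The 2 values of 41 share dense rank 4.
Remaining distinct values take the next consecutive integers.

4, 3, 2, 1, 4, 3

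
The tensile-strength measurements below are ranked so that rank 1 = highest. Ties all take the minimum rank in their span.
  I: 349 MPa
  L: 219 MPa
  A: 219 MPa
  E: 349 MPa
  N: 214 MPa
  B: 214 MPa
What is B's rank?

Sorted (descending): 349, 349, 219, 219, 214, 214
The 2 values of 349 occupy positions 1–2 → each gets rank 1.
The 2 values of 219 occupy positions 3–4 → each gets rank 3.
The 2 values of 214 occupy positions 5–6 → each gets rank 5.
B has value 214 MPa → rank 5.

5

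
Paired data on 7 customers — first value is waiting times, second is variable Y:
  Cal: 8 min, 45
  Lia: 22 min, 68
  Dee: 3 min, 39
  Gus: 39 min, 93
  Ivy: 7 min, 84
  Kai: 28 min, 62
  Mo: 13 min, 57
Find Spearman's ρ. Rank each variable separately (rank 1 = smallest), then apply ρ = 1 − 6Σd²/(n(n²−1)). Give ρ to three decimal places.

0.607

Ranks of variable 1: 3, 5, 1, 7, 2, 6, 4
Ranks of variable 2: 2, 5, 1, 7, 6, 4, 3
d = r₁ − r₂: 1, 0, 0, 0, -4, 2, 1
d²: 1, 0, 0, 0, 16, 4, 1; Σd² = 22
ρ = 1 − 6·22/(7·48) = 1 − 132/336 = 0.607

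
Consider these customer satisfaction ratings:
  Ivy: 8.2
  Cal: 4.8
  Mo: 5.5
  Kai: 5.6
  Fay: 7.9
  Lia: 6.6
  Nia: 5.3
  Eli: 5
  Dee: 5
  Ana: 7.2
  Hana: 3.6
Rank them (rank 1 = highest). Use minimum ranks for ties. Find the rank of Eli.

Sorted (descending): 8.2, 7.9, 7.2, 6.6, 5.6, 5.5, 5.3, 5, 5, 4.8, 3.6
The 2 values of 5 occupy positions 8–9 → each gets rank 8.
Eli has value 5 → rank 8.

8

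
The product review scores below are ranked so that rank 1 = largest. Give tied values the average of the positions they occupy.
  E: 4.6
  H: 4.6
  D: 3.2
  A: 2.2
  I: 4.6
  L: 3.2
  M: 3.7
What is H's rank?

Sorted (descending): 4.6, 4.6, 4.6, 3.7, 3.2, 3.2, 2.2
The 3 values of 4.6 occupy positions 1–3 → average rank 2.
The 2 values of 3.2 occupy positions 5–6 → average rank (5+6)/2 = 5.5.
H has value 4.6 → rank 2.

2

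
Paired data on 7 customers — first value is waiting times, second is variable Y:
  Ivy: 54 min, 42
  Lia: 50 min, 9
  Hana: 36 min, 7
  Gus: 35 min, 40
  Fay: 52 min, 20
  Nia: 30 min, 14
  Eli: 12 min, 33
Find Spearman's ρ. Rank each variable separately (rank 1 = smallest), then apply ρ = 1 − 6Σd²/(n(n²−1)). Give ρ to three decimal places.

0.143

Ranks of variable 1: 7, 5, 4, 3, 6, 2, 1
Ranks of variable 2: 7, 2, 1, 6, 4, 3, 5
d = r₁ − r₂: 0, 3, 3, -3, 2, -1, -4
d²: 0, 9, 9, 9, 4, 1, 16; Σd² = 48
ρ = 1 − 6·48/(7·48) = 1 − 288/336 = 0.143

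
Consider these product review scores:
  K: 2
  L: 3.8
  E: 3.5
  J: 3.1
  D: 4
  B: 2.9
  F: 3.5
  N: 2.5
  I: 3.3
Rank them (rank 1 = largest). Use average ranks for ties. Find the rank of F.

Sorted (descending): 4, 3.8, 3.5, 3.5, 3.3, 3.1, 2.9, 2.5, 2
The 2 values of 3.5 occupy positions 3–4 → average rank (3+4)/2 = 3.5.
F has value 3.5 → rank 3.5.

3.5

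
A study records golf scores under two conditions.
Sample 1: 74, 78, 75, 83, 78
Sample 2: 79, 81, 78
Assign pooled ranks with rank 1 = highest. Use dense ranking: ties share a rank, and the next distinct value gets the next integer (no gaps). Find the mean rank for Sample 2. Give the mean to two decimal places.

Sorted (descending): 83, 81, 79, 78, 78, 78, 75, 74
The 3 values of 78 share dense rank 4.
Remaining distinct values take the next consecutive integers.
Sample 2 values → pooled ranks: 79→3, 81→2, 78→4
Mean rank = (3 + 2 + 4) / 3 = 3.00

3.00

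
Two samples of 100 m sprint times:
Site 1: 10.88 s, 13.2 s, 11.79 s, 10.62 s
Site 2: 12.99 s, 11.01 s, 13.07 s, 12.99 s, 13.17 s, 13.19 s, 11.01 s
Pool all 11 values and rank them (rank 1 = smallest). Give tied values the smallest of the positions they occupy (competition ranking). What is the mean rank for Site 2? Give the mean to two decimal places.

6.43

Sorted (ascending): 10.62, 10.88, 11.01, 11.01, 11.79, 12.99, 12.99, 13.07, 13.17, 13.19, 13.2
The 2 values of 11.01 occupy positions 3–4 → each gets rank 3.
The 2 values of 12.99 occupy positions 6–7 → each gets rank 6.
Site 2 values → pooled ranks: 12.99→6, 11.01→3, 13.07→8, 12.99→6, 13.17→9, 13.19→10, 11.01→3
Mean rank = (6 + 3 + 8 + 6 + 9 + 10 + 3) / 7 = 6.43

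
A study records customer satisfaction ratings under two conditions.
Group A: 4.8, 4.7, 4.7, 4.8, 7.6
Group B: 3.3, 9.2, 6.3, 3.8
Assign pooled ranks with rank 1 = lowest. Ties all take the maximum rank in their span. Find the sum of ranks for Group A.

28

Sorted (ascending): 3.3, 3.8, 4.7, 4.7, 4.8, 4.8, 6.3, 7.6, 9.2
The 2 values of 4.7 occupy positions 3–4 → each gets rank 4.
The 2 values of 4.8 occupy positions 5–6 → each gets rank 6.
Group A values → pooled ranks: 4.8→6, 4.7→4, 4.7→4, 4.8→6, 7.6→8
Rank sum = 6 + 4 + 4 + 6 + 8 = 28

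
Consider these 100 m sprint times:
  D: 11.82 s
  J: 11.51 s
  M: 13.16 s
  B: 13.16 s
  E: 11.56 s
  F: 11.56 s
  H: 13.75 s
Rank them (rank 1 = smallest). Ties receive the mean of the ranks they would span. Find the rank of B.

Sorted (ascending): 11.51, 11.56, 11.56, 11.82, 13.16, 13.16, 13.75
The 2 values of 11.56 occupy positions 2–3 → average rank (2+3)/2 = 2.5.
The 2 values of 13.16 occupy positions 5–6 → average rank (5+6)/2 = 5.5.
B has value 13.16 s → rank 5.5.

5.5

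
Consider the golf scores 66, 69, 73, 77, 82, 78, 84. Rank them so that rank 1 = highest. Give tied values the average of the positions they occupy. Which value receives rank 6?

Sorted (descending): 84, 82, 78, 77, 73, 69, 66
No ties — each value takes its position as its rank.
Rank 6 → value 69.

69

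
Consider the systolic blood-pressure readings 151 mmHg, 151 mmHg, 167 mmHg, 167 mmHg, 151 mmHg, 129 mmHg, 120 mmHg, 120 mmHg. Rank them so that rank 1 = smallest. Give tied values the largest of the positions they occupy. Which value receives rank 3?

129

Sorted (ascending): 120, 120, 129, 151, 151, 151, 167, 167
The 2 values of 120 occupy positions 1–2 → each gets rank 2.
The 3 values of 151 occupy positions 4–6 → each gets rank 6.
The 2 values of 167 occupy positions 7–8 → each gets rank 8.
Rank 3 → value 129.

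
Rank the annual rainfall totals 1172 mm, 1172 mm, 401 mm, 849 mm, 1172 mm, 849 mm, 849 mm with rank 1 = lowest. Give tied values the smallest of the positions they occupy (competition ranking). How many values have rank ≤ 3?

Sorted (ascending): 401, 849, 849, 849, 1172, 1172, 1172
The 3 values of 849 occupy positions 2–4 → each gets rank 2.
The 3 values of 1172 occupy positions 5–7 → each gets rank 5.
Ranks ≤ 3: {1, 2, 2, 2} → 4 values.

4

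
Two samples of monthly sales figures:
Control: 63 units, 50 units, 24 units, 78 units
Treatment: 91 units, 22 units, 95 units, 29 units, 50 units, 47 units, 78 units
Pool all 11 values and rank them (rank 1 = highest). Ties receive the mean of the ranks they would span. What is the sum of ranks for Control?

Sorted (descending): 95, 91, 78, 78, 63, 50, 50, 47, 29, 24, 22
The 2 values of 78 occupy positions 3–4 → average rank (3+4)/2 = 3.5.
The 2 values of 50 occupy positions 6–7 → average rank (6+7)/2 = 6.5.
Control values → pooled ranks: 63→5, 50→6.5, 24→10, 78→3.5
Rank sum = 5 + 6.5 + 10 + 3.5 = 25

25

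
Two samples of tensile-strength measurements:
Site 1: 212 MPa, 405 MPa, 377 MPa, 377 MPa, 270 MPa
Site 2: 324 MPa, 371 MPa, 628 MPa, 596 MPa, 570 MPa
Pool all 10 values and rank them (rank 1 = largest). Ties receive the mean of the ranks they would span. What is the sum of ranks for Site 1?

34

Sorted (descending): 628, 596, 570, 405, 377, 377, 371, 324, 270, 212
The 2 values of 377 occupy positions 5–6 → average rank (5+6)/2 = 5.5.
Site 1 values → pooled ranks: 212→10, 405→4, 377→5.5, 377→5.5, 270→9
Rank sum = 10 + 4 + 5.5 + 5.5 + 9 = 34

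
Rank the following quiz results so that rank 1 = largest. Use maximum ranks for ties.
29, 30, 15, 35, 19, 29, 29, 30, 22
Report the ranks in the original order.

Sorted (descending): 35, 30, 30, 29, 29, 29, 22, 19, 15
The 2 values of 30 occupy positions 2–3 → each gets rank 3.
The 3 values of 29 occupy positions 4–6 → each gets rank 6.

6, 3, 9, 1, 8, 6, 6, 3, 7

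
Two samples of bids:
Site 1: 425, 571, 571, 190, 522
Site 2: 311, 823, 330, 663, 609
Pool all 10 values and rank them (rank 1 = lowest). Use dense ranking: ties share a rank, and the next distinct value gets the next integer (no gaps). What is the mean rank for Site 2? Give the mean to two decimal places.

Sorted (ascending): 190, 311, 330, 425, 522, 571, 571, 609, 663, 823
The 2 values of 571 share dense rank 6.
Remaining distinct values take the next consecutive integers.
Site 2 values → pooled ranks: 311→2, 823→9, 330→3, 663→8, 609→7
Mean rank = (2 + 9 + 3 + 8 + 7) / 5 = 5.80

5.80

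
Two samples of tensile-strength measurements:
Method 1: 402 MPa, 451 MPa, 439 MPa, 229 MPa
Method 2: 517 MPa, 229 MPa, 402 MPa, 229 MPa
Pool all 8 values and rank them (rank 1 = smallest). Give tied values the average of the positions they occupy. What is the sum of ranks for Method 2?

16.5

Sorted (ascending): 229, 229, 229, 402, 402, 439, 451, 517
The 3 values of 229 occupy positions 1–3 → average rank 2.
The 2 values of 402 occupy positions 4–5 → average rank (4+5)/2 = 4.5.
Method 2 values → pooled ranks: 517→8, 229→2, 402→4.5, 229→2
Rank sum = 8 + 2 + 4.5 + 2 = 16.5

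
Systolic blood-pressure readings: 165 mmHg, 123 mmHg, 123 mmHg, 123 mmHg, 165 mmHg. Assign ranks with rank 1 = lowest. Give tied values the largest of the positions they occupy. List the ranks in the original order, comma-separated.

5, 3, 3, 3, 5

Sorted (ascending): 123, 123, 123, 165, 165
The 3 values of 123 occupy positions 1–3 → each gets rank 3.
The 2 values of 165 occupy positions 4–5 → each gets rank 5.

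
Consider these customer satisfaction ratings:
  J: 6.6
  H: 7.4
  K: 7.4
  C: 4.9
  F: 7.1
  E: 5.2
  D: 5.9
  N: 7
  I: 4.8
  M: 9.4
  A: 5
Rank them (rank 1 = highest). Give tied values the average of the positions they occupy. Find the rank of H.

2.5

Sorted (descending): 9.4, 7.4, 7.4, 7.1, 7, 6.6, 5.9, 5.2, 5, 4.9, 4.8
The 2 values of 7.4 occupy positions 2–3 → average rank (2+3)/2 = 2.5.
H has value 7.4 → rank 2.5.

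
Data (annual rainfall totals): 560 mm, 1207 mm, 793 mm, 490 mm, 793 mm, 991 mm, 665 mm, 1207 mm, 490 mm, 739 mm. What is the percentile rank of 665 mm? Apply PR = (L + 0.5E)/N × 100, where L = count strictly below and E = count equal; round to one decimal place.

35.0

N = 10.
Strictly below 665: 3. Equal to 665: 1.
PR = (3 + 0.5·1)/10 × 100 = 35.0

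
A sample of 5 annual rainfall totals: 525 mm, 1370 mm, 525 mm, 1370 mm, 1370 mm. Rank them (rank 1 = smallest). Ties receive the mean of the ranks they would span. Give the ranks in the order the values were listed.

Sorted (ascending): 525, 525, 1370, 1370, 1370
The 2 values of 525 occupy positions 1–2 → average rank (1+2)/2 = 1.5.
The 3 values of 1370 occupy positions 3–5 → average rank 4.

1.5, 4, 1.5, 4, 4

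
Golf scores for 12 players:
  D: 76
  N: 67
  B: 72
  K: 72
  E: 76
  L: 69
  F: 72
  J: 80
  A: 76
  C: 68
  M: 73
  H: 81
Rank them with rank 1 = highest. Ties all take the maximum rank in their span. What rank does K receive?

Sorted (descending): 81, 80, 76, 76, 76, 73, 72, 72, 72, 69, 68, 67
The 3 values of 76 occupy positions 3–5 → each gets rank 5.
The 3 values of 72 occupy positions 7–9 → each gets rank 9.
K has value 72 → rank 9.

9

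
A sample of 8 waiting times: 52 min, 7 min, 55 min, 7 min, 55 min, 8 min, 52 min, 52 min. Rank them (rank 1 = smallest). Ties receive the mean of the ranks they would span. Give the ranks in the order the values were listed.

5, 1.5, 7.5, 1.5, 7.5, 3, 5, 5

Sorted (ascending): 7, 7, 8, 52, 52, 52, 55, 55
The 2 values of 7 occupy positions 1–2 → average rank (1+2)/2 = 1.5.
The 3 values of 52 occupy positions 4–6 → average rank 5.
The 2 values of 55 occupy positions 7–8 → average rank (7+8)/2 = 7.5.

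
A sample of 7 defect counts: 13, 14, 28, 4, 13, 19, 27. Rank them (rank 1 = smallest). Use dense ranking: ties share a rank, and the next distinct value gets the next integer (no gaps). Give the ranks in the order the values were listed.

2, 3, 6, 1, 2, 4, 5

Sorted (ascending): 4, 13, 13, 14, 19, 27, 28
The 2 values of 13 share dense rank 2.
Remaining distinct values take the next consecutive integers.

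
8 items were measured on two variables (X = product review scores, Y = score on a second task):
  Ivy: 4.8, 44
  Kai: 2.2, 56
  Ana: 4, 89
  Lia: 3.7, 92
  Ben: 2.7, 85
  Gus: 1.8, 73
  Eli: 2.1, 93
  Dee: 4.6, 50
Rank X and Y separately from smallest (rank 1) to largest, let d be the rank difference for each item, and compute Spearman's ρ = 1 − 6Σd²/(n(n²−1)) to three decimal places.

-0.476

Ranks of variable 1: 8, 3, 6, 5, 4, 1, 2, 7
Ranks of variable 2: 1, 3, 6, 7, 5, 4, 8, 2
d = r₁ − r₂: 7, 0, 0, -2, -1, -3, -6, 5
d²: 49, 0, 0, 4, 1, 9, 36, 25; Σd² = 124
ρ = 1 − 6·124/(8·63) = 1 − 744/504 = -0.476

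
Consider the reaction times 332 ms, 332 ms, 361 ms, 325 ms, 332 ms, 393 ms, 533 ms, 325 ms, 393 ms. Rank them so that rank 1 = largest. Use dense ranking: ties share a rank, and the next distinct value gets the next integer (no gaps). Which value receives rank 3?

361

Sorted (descending): 533, 393, 393, 361, 332, 332, 332, 325, 325
The 2 values of 393 share dense rank 2.
The 3 values of 332 share dense rank 4.
The 2 values of 325 share dense rank 5.
Remaining distinct values take the next consecutive integers.
Rank 3 → value 361.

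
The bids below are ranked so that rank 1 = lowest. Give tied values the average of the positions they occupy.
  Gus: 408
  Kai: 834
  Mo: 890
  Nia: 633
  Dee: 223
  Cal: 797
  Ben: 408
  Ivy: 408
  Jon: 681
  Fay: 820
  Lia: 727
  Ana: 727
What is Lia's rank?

Sorted (ascending): 223, 408, 408, 408, 633, 681, 727, 727, 797, 820, 834, 890
The 3 values of 408 occupy positions 2–4 → average rank 3.
The 2 values of 727 occupy positions 7–8 → average rank (7+8)/2 = 7.5.
Lia has value 727 → rank 7.5.

7.5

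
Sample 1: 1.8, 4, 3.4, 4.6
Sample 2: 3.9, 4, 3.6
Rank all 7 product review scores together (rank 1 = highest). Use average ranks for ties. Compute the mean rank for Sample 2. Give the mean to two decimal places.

3.83

Sorted (descending): 4.6, 4, 4, 3.9, 3.6, 3.4, 1.8
The 2 values of 4 occupy positions 2–3 → average rank (2+3)/2 = 2.5.
Sample 2 values → pooled ranks: 3.9→4, 4→2.5, 3.6→5
Mean rank = (4 + 2.5 + 5) / 3 = 3.83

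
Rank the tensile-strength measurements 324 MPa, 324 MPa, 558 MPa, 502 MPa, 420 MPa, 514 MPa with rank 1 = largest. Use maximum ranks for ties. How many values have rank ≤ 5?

Sorted (descending): 558, 514, 502, 420, 324, 324
The 2 values of 324 occupy positions 5–6 → each gets rank 6.
Ranks ≤ 5: {1, 2, 3, 4} → 4 values.

4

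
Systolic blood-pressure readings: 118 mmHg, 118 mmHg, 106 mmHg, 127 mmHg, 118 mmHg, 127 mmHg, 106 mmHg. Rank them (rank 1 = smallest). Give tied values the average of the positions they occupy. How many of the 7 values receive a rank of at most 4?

Sorted (ascending): 106, 106, 118, 118, 118, 127, 127
The 2 values of 106 occupy positions 1–2 → average rank (1+2)/2 = 1.5.
The 3 values of 118 occupy positions 3–5 → average rank 4.
The 2 values of 127 occupy positions 6–7 → average rank (6+7)/2 = 6.5.
Ranks ≤ 4: {1.5, 1.5, 4, 4, 4} → 5 values.

5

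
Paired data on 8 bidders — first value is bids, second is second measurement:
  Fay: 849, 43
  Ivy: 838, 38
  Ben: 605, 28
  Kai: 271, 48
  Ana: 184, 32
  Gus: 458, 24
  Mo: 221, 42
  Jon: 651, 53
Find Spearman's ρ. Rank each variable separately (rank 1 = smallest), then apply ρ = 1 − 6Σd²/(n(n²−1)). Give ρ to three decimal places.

0.238

Ranks of variable 1: 8, 7, 5, 3, 1, 4, 2, 6
Ranks of variable 2: 6, 4, 2, 7, 3, 1, 5, 8
d = r₁ − r₂: 2, 3, 3, -4, -2, 3, -3, -2
d²: 4, 9, 9, 16, 4, 9, 9, 4; Σd² = 64
ρ = 1 − 6·64/(8·63) = 1 − 384/504 = 0.238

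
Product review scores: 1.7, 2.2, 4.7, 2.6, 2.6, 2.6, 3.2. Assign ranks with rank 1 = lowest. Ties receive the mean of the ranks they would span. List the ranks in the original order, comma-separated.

1, 2, 7, 4, 4, 4, 6

Sorted (ascending): 1.7, 2.2, 2.6, 2.6, 2.6, 3.2, 4.7
The 3 values of 2.6 occupy positions 3–5 → average rank 4.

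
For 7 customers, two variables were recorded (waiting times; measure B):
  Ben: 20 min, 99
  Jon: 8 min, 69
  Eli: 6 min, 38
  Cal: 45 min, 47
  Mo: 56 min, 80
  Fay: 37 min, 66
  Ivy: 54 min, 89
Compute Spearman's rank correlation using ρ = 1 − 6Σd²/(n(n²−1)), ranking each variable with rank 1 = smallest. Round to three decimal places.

Ranks of variable 1: 3, 2, 1, 5, 7, 4, 6
Ranks of variable 2: 7, 4, 1, 2, 5, 3, 6
d = r₁ − r₂: -4, -2, 0, 3, 2, 1, 0
d²: 16, 4, 0, 9, 4, 1, 0; Σd² = 34
ρ = 1 − 6·34/(7·48) = 1 − 204/336 = 0.393

0.393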